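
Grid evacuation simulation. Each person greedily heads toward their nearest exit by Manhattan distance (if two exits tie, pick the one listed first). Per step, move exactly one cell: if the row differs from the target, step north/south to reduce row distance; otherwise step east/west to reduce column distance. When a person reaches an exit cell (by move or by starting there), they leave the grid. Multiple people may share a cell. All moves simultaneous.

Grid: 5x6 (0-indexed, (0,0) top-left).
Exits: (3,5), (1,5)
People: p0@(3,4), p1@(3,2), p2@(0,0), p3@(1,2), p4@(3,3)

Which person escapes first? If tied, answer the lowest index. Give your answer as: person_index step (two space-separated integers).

Answer: 0 1

Derivation:
Step 1: p0:(3,4)->(3,5)->EXIT | p1:(3,2)->(3,3) | p2:(0,0)->(1,0) | p3:(1,2)->(1,3) | p4:(3,3)->(3,4)
Step 2: p0:escaped | p1:(3,3)->(3,4) | p2:(1,0)->(1,1) | p3:(1,3)->(1,4) | p4:(3,4)->(3,5)->EXIT
Step 3: p0:escaped | p1:(3,4)->(3,5)->EXIT | p2:(1,1)->(1,2) | p3:(1,4)->(1,5)->EXIT | p4:escaped
Step 4: p0:escaped | p1:escaped | p2:(1,2)->(1,3) | p3:escaped | p4:escaped
Step 5: p0:escaped | p1:escaped | p2:(1,3)->(1,4) | p3:escaped | p4:escaped
Step 6: p0:escaped | p1:escaped | p2:(1,4)->(1,5)->EXIT | p3:escaped | p4:escaped
Exit steps: [1, 3, 6, 3, 2]
First to escape: p0 at step 1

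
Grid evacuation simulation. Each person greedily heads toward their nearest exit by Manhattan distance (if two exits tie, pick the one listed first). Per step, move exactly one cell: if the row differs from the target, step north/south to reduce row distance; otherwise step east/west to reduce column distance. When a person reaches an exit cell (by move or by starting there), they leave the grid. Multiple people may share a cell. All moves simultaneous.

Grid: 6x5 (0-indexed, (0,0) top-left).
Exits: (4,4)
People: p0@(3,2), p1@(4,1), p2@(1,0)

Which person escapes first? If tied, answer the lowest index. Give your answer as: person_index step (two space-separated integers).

Answer: 0 3

Derivation:
Step 1: p0:(3,2)->(4,2) | p1:(4,1)->(4,2) | p2:(1,0)->(2,0)
Step 2: p0:(4,2)->(4,3) | p1:(4,2)->(4,3) | p2:(2,0)->(3,0)
Step 3: p0:(4,3)->(4,4)->EXIT | p1:(4,3)->(4,4)->EXIT | p2:(3,0)->(4,0)
Step 4: p0:escaped | p1:escaped | p2:(4,0)->(4,1)
Step 5: p0:escaped | p1:escaped | p2:(4,1)->(4,2)
Step 6: p0:escaped | p1:escaped | p2:(4,2)->(4,3)
Step 7: p0:escaped | p1:escaped | p2:(4,3)->(4,4)->EXIT
Exit steps: [3, 3, 7]
First to escape: p0 at step 3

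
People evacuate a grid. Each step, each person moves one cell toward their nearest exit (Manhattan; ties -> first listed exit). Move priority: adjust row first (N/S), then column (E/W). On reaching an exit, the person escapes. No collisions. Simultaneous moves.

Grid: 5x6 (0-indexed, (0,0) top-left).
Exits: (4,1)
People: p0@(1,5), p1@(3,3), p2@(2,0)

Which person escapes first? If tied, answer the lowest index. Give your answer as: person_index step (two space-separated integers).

Step 1: p0:(1,5)->(2,5) | p1:(3,3)->(4,3) | p2:(2,0)->(3,0)
Step 2: p0:(2,5)->(3,5) | p1:(4,3)->(4,2) | p2:(3,0)->(4,0)
Step 3: p0:(3,5)->(4,5) | p1:(4,2)->(4,1)->EXIT | p2:(4,0)->(4,1)->EXIT
Step 4: p0:(4,5)->(4,4) | p1:escaped | p2:escaped
Step 5: p0:(4,4)->(4,3) | p1:escaped | p2:escaped
Step 6: p0:(4,3)->(4,2) | p1:escaped | p2:escaped
Step 7: p0:(4,2)->(4,1)->EXIT | p1:escaped | p2:escaped
Exit steps: [7, 3, 3]
First to escape: p1 at step 3

Answer: 1 3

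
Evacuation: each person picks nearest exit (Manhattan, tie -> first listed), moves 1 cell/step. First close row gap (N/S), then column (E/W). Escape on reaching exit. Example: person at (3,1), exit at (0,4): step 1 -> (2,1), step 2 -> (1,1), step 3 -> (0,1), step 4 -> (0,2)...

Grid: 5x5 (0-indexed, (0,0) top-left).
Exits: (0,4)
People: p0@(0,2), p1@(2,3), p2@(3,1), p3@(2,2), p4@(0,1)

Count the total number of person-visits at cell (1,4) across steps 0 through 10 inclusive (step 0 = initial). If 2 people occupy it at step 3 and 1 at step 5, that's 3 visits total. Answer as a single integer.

Answer: 0

Derivation:
Step 0: p0@(0,2) p1@(2,3) p2@(3,1) p3@(2,2) p4@(0,1) -> at (1,4): 0 [-], cum=0
Step 1: p0@(0,3) p1@(1,3) p2@(2,1) p3@(1,2) p4@(0,2) -> at (1,4): 0 [-], cum=0
Step 2: p0@ESC p1@(0,3) p2@(1,1) p3@(0,2) p4@(0,3) -> at (1,4): 0 [-], cum=0
Step 3: p0@ESC p1@ESC p2@(0,1) p3@(0,3) p4@ESC -> at (1,4): 0 [-], cum=0
Step 4: p0@ESC p1@ESC p2@(0,2) p3@ESC p4@ESC -> at (1,4): 0 [-], cum=0
Step 5: p0@ESC p1@ESC p2@(0,3) p3@ESC p4@ESC -> at (1,4): 0 [-], cum=0
Step 6: p0@ESC p1@ESC p2@ESC p3@ESC p4@ESC -> at (1,4): 0 [-], cum=0
Total visits = 0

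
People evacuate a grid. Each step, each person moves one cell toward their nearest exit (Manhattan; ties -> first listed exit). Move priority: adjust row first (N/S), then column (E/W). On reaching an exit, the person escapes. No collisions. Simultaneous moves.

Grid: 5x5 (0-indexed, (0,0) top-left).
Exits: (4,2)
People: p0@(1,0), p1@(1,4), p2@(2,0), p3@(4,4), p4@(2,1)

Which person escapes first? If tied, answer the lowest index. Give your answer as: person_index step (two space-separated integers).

Answer: 3 2

Derivation:
Step 1: p0:(1,0)->(2,0) | p1:(1,4)->(2,4) | p2:(2,0)->(3,0) | p3:(4,4)->(4,3) | p4:(2,1)->(3,1)
Step 2: p0:(2,0)->(3,0) | p1:(2,4)->(3,4) | p2:(3,0)->(4,0) | p3:(4,3)->(4,2)->EXIT | p4:(3,1)->(4,1)
Step 3: p0:(3,0)->(4,0) | p1:(3,4)->(4,4) | p2:(4,0)->(4,1) | p3:escaped | p4:(4,1)->(4,2)->EXIT
Step 4: p0:(4,0)->(4,1) | p1:(4,4)->(4,3) | p2:(4,1)->(4,2)->EXIT | p3:escaped | p4:escaped
Step 5: p0:(4,1)->(4,2)->EXIT | p1:(4,3)->(4,2)->EXIT | p2:escaped | p3:escaped | p4:escaped
Exit steps: [5, 5, 4, 2, 3]
First to escape: p3 at step 2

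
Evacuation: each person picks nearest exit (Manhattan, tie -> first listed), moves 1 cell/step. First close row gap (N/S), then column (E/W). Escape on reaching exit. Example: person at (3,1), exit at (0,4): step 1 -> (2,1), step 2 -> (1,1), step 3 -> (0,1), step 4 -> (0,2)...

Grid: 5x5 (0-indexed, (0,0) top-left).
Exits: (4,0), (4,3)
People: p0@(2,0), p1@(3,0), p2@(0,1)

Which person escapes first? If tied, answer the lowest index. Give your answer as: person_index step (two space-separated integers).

Step 1: p0:(2,0)->(3,0) | p1:(3,0)->(4,0)->EXIT | p2:(0,1)->(1,1)
Step 2: p0:(3,0)->(4,0)->EXIT | p1:escaped | p2:(1,1)->(2,1)
Step 3: p0:escaped | p1:escaped | p2:(2,1)->(3,1)
Step 4: p0:escaped | p1:escaped | p2:(3,1)->(4,1)
Step 5: p0:escaped | p1:escaped | p2:(4,1)->(4,0)->EXIT
Exit steps: [2, 1, 5]
First to escape: p1 at step 1

Answer: 1 1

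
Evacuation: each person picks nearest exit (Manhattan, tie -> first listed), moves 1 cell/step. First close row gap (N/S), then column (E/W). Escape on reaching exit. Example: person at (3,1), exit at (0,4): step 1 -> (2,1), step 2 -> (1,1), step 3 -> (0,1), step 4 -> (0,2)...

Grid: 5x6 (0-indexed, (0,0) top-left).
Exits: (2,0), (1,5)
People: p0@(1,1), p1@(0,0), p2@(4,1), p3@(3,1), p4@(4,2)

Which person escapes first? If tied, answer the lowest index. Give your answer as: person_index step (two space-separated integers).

Step 1: p0:(1,1)->(2,1) | p1:(0,0)->(1,0) | p2:(4,1)->(3,1) | p3:(3,1)->(2,1) | p4:(4,2)->(3,2)
Step 2: p0:(2,1)->(2,0)->EXIT | p1:(1,0)->(2,0)->EXIT | p2:(3,1)->(2,1) | p3:(2,1)->(2,0)->EXIT | p4:(3,2)->(2,2)
Step 3: p0:escaped | p1:escaped | p2:(2,1)->(2,0)->EXIT | p3:escaped | p4:(2,2)->(2,1)
Step 4: p0:escaped | p1:escaped | p2:escaped | p3:escaped | p4:(2,1)->(2,0)->EXIT
Exit steps: [2, 2, 3, 2, 4]
First to escape: p0 at step 2

Answer: 0 2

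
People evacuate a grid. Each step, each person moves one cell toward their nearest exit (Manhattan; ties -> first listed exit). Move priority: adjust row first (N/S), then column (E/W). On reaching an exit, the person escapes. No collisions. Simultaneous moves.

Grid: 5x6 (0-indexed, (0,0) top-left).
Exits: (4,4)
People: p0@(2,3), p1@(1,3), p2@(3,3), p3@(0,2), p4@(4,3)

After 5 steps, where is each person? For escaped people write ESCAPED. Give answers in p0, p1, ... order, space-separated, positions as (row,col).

Step 1: p0:(2,3)->(3,3) | p1:(1,3)->(2,3) | p2:(3,3)->(4,3) | p3:(0,2)->(1,2) | p4:(4,3)->(4,4)->EXIT
Step 2: p0:(3,3)->(4,3) | p1:(2,3)->(3,3) | p2:(4,3)->(4,4)->EXIT | p3:(1,2)->(2,2) | p4:escaped
Step 3: p0:(4,3)->(4,4)->EXIT | p1:(3,3)->(4,3) | p2:escaped | p3:(2,2)->(3,2) | p4:escaped
Step 4: p0:escaped | p1:(4,3)->(4,4)->EXIT | p2:escaped | p3:(3,2)->(4,2) | p4:escaped
Step 5: p0:escaped | p1:escaped | p2:escaped | p3:(4,2)->(4,3) | p4:escaped

ESCAPED ESCAPED ESCAPED (4,3) ESCAPED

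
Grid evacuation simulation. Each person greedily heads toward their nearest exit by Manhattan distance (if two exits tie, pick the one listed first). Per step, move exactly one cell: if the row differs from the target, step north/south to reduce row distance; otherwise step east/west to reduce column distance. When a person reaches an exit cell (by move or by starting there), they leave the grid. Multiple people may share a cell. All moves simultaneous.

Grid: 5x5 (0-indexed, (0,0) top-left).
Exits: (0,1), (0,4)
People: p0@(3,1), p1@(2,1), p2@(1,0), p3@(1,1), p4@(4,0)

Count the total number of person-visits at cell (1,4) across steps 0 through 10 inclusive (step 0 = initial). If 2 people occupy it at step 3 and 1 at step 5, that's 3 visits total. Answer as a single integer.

Answer: 0

Derivation:
Step 0: p0@(3,1) p1@(2,1) p2@(1,0) p3@(1,1) p4@(4,0) -> at (1,4): 0 [-], cum=0
Step 1: p0@(2,1) p1@(1,1) p2@(0,0) p3@ESC p4@(3,0) -> at (1,4): 0 [-], cum=0
Step 2: p0@(1,1) p1@ESC p2@ESC p3@ESC p4@(2,0) -> at (1,4): 0 [-], cum=0
Step 3: p0@ESC p1@ESC p2@ESC p3@ESC p4@(1,0) -> at (1,4): 0 [-], cum=0
Step 4: p0@ESC p1@ESC p2@ESC p3@ESC p4@(0,0) -> at (1,4): 0 [-], cum=0
Step 5: p0@ESC p1@ESC p2@ESC p3@ESC p4@ESC -> at (1,4): 0 [-], cum=0
Total visits = 0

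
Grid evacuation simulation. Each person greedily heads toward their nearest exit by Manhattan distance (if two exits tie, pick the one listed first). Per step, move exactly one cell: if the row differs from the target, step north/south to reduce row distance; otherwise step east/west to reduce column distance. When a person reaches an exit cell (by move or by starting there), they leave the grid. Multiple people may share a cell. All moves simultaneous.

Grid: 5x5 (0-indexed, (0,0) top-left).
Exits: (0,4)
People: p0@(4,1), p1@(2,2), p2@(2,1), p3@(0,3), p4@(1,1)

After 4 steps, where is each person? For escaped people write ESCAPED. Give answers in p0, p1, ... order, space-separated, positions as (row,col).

Step 1: p0:(4,1)->(3,1) | p1:(2,2)->(1,2) | p2:(2,1)->(1,1) | p3:(0,3)->(0,4)->EXIT | p4:(1,1)->(0,1)
Step 2: p0:(3,1)->(2,1) | p1:(1,2)->(0,2) | p2:(1,1)->(0,1) | p3:escaped | p4:(0,1)->(0,2)
Step 3: p0:(2,1)->(1,1) | p1:(0,2)->(0,3) | p2:(0,1)->(0,2) | p3:escaped | p4:(0,2)->(0,3)
Step 4: p0:(1,1)->(0,1) | p1:(0,3)->(0,4)->EXIT | p2:(0,2)->(0,3) | p3:escaped | p4:(0,3)->(0,4)->EXIT

(0,1) ESCAPED (0,3) ESCAPED ESCAPED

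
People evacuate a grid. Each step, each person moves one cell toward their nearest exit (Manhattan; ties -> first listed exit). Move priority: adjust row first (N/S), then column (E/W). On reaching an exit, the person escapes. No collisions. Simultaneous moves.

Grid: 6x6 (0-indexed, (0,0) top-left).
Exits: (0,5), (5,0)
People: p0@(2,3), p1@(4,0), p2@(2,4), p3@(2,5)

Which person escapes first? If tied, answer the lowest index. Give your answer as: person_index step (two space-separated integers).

Answer: 1 1

Derivation:
Step 1: p0:(2,3)->(1,3) | p1:(4,0)->(5,0)->EXIT | p2:(2,4)->(1,4) | p3:(2,5)->(1,5)
Step 2: p0:(1,3)->(0,3) | p1:escaped | p2:(1,4)->(0,4) | p3:(1,5)->(0,5)->EXIT
Step 3: p0:(0,3)->(0,4) | p1:escaped | p2:(0,4)->(0,5)->EXIT | p3:escaped
Step 4: p0:(0,4)->(0,5)->EXIT | p1:escaped | p2:escaped | p3:escaped
Exit steps: [4, 1, 3, 2]
First to escape: p1 at step 1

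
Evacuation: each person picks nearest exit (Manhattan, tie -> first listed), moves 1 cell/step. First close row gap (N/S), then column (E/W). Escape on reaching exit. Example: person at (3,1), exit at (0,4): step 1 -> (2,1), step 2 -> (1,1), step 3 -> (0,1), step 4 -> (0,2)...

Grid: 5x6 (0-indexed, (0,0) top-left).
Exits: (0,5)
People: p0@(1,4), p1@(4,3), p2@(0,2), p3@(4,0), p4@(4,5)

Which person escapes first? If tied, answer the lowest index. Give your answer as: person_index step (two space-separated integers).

Answer: 0 2

Derivation:
Step 1: p0:(1,4)->(0,4) | p1:(4,3)->(3,3) | p2:(0,2)->(0,3) | p3:(4,0)->(3,0) | p4:(4,5)->(3,5)
Step 2: p0:(0,4)->(0,5)->EXIT | p1:(3,3)->(2,3) | p2:(0,3)->(0,4) | p3:(3,0)->(2,0) | p4:(3,5)->(2,5)
Step 3: p0:escaped | p1:(2,3)->(1,3) | p2:(0,4)->(0,5)->EXIT | p3:(2,0)->(1,0) | p4:(2,5)->(1,5)
Step 4: p0:escaped | p1:(1,3)->(0,3) | p2:escaped | p3:(1,0)->(0,0) | p4:(1,5)->(0,5)->EXIT
Step 5: p0:escaped | p1:(0,3)->(0,4) | p2:escaped | p3:(0,0)->(0,1) | p4:escaped
Step 6: p0:escaped | p1:(0,4)->(0,5)->EXIT | p2:escaped | p3:(0,1)->(0,2) | p4:escaped
Step 7: p0:escaped | p1:escaped | p2:escaped | p3:(0,2)->(0,3) | p4:escaped
Step 8: p0:escaped | p1:escaped | p2:escaped | p3:(0,3)->(0,4) | p4:escaped
Step 9: p0:escaped | p1:escaped | p2:escaped | p3:(0,4)->(0,5)->EXIT | p4:escaped
Exit steps: [2, 6, 3, 9, 4]
First to escape: p0 at step 2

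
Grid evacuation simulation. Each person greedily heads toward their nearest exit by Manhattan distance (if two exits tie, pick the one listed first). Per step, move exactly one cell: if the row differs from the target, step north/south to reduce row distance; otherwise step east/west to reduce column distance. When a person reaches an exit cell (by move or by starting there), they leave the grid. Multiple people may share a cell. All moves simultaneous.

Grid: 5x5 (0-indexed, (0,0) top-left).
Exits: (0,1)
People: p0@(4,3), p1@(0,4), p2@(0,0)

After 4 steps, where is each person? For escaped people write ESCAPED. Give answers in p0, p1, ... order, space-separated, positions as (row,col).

Step 1: p0:(4,3)->(3,3) | p1:(0,4)->(0,3) | p2:(0,0)->(0,1)->EXIT
Step 2: p0:(3,3)->(2,3) | p1:(0,3)->(0,2) | p2:escaped
Step 3: p0:(2,3)->(1,3) | p1:(0,2)->(0,1)->EXIT | p2:escaped
Step 4: p0:(1,3)->(0,3) | p1:escaped | p2:escaped

(0,3) ESCAPED ESCAPED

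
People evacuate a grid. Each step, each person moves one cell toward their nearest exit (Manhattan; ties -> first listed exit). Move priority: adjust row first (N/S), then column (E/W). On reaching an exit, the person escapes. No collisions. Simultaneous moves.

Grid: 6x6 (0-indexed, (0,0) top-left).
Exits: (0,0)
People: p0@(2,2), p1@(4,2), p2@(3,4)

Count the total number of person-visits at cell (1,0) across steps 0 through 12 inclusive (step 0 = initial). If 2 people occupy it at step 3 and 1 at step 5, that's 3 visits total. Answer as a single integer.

Step 0: p0@(2,2) p1@(4,2) p2@(3,4) -> at (1,0): 0 [-], cum=0
Step 1: p0@(1,2) p1@(3,2) p2@(2,4) -> at (1,0): 0 [-], cum=0
Step 2: p0@(0,2) p1@(2,2) p2@(1,4) -> at (1,0): 0 [-], cum=0
Step 3: p0@(0,1) p1@(1,2) p2@(0,4) -> at (1,0): 0 [-], cum=0
Step 4: p0@ESC p1@(0,2) p2@(0,3) -> at (1,0): 0 [-], cum=0
Step 5: p0@ESC p1@(0,1) p2@(0,2) -> at (1,0): 0 [-], cum=0
Step 6: p0@ESC p1@ESC p2@(0,1) -> at (1,0): 0 [-], cum=0
Step 7: p0@ESC p1@ESC p2@ESC -> at (1,0): 0 [-], cum=0
Total visits = 0

Answer: 0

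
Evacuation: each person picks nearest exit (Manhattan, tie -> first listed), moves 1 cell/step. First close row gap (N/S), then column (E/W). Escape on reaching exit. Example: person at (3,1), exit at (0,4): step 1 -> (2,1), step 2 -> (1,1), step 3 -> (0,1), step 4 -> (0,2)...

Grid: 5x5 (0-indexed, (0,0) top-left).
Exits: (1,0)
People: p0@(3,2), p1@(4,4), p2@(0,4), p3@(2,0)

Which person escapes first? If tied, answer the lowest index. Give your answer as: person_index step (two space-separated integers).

Answer: 3 1

Derivation:
Step 1: p0:(3,2)->(2,2) | p1:(4,4)->(3,4) | p2:(0,4)->(1,4) | p3:(2,0)->(1,0)->EXIT
Step 2: p0:(2,2)->(1,2) | p1:(3,4)->(2,4) | p2:(1,4)->(1,3) | p3:escaped
Step 3: p0:(1,2)->(1,1) | p1:(2,4)->(1,4) | p2:(1,3)->(1,2) | p3:escaped
Step 4: p0:(1,1)->(1,0)->EXIT | p1:(1,4)->(1,3) | p2:(1,2)->(1,1) | p3:escaped
Step 5: p0:escaped | p1:(1,3)->(1,2) | p2:(1,1)->(1,0)->EXIT | p3:escaped
Step 6: p0:escaped | p1:(1,2)->(1,1) | p2:escaped | p3:escaped
Step 7: p0:escaped | p1:(1,1)->(1,0)->EXIT | p2:escaped | p3:escaped
Exit steps: [4, 7, 5, 1]
First to escape: p3 at step 1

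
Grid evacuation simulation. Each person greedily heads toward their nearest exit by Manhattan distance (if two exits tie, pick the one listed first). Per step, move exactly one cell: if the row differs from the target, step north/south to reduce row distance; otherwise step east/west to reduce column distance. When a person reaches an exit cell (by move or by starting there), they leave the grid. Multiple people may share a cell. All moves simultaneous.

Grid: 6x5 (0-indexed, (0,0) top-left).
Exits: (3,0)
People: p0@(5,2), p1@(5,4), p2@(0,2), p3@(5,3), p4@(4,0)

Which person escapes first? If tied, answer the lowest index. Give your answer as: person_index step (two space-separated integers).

Answer: 4 1

Derivation:
Step 1: p0:(5,2)->(4,2) | p1:(5,4)->(4,4) | p2:(0,2)->(1,2) | p3:(5,3)->(4,3) | p4:(4,0)->(3,0)->EXIT
Step 2: p0:(4,2)->(3,2) | p1:(4,4)->(3,4) | p2:(1,2)->(2,2) | p3:(4,3)->(3,3) | p4:escaped
Step 3: p0:(3,2)->(3,1) | p1:(3,4)->(3,3) | p2:(2,2)->(3,2) | p3:(3,3)->(3,2) | p4:escaped
Step 4: p0:(3,1)->(3,0)->EXIT | p1:(3,3)->(3,2) | p2:(3,2)->(3,1) | p3:(3,2)->(3,1) | p4:escaped
Step 5: p0:escaped | p1:(3,2)->(3,1) | p2:(3,1)->(3,0)->EXIT | p3:(3,1)->(3,0)->EXIT | p4:escaped
Step 6: p0:escaped | p1:(3,1)->(3,0)->EXIT | p2:escaped | p3:escaped | p4:escaped
Exit steps: [4, 6, 5, 5, 1]
First to escape: p4 at step 1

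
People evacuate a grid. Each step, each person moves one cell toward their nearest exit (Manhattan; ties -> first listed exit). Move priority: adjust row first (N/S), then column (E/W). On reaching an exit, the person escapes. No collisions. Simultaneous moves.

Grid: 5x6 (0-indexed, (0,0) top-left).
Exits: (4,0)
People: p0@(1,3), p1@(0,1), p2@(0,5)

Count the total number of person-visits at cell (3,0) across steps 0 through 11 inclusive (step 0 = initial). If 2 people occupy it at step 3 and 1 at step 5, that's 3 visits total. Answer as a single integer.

Step 0: p0@(1,3) p1@(0,1) p2@(0,5) -> at (3,0): 0 [-], cum=0
Step 1: p0@(2,3) p1@(1,1) p2@(1,5) -> at (3,0): 0 [-], cum=0
Step 2: p0@(3,3) p1@(2,1) p2@(2,5) -> at (3,0): 0 [-], cum=0
Step 3: p0@(4,3) p1@(3,1) p2@(3,5) -> at (3,0): 0 [-], cum=0
Step 4: p0@(4,2) p1@(4,1) p2@(4,5) -> at (3,0): 0 [-], cum=0
Step 5: p0@(4,1) p1@ESC p2@(4,4) -> at (3,0): 0 [-], cum=0
Step 6: p0@ESC p1@ESC p2@(4,3) -> at (3,0): 0 [-], cum=0
Step 7: p0@ESC p1@ESC p2@(4,2) -> at (3,0): 0 [-], cum=0
Step 8: p0@ESC p1@ESC p2@(4,1) -> at (3,0): 0 [-], cum=0
Step 9: p0@ESC p1@ESC p2@ESC -> at (3,0): 0 [-], cum=0
Total visits = 0

Answer: 0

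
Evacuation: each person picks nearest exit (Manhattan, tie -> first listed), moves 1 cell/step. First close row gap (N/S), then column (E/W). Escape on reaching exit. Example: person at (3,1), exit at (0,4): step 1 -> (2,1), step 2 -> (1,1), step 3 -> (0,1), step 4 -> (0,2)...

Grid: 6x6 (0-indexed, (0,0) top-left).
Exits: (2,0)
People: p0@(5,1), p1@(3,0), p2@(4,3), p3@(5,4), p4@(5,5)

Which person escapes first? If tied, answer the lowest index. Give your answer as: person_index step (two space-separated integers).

Step 1: p0:(5,1)->(4,1) | p1:(3,0)->(2,0)->EXIT | p2:(4,3)->(3,3) | p3:(5,4)->(4,4) | p4:(5,5)->(4,5)
Step 2: p0:(4,1)->(3,1) | p1:escaped | p2:(3,3)->(2,3) | p3:(4,4)->(3,4) | p4:(4,5)->(3,5)
Step 3: p0:(3,1)->(2,1) | p1:escaped | p2:(2,3)->(2,2) | p3:(3,4)->(2,4) | p4:(3,5)->(2,5)
Step 4: p0:(2,1)->(2,0)->EXIT | p1:escaped | p2:(2,2)->(2,1) | p3:(2,4)->(2,3) | p4:(2,5)->(2,4)
Step 5: p0:escaped | p1:escaped | p2:(2,1)->(2,0)->EXIT | p3:(2,3)->(2,2) | p4:(2,4)->(2,3)
Step 6: p0:escaped | p1:escaped | p2:escaped | p3:(2,2)->(2,1) | p4:(2,3)->(2,2)
Step 7: p0:escaped | p1:escaped | p2:escaped | p3:(2,1)->(2,0)->EXIT | p4:(2,2)->(2,1)
Step 8: p0:escaped | p1:escaped | p2:escaped | p3:escaped | p4:(2,1)->(2,0)->EXIT
Exit steps: [4, 1, 5, 7, 8]
First to escape: p1 at step 1

Answer: 1 1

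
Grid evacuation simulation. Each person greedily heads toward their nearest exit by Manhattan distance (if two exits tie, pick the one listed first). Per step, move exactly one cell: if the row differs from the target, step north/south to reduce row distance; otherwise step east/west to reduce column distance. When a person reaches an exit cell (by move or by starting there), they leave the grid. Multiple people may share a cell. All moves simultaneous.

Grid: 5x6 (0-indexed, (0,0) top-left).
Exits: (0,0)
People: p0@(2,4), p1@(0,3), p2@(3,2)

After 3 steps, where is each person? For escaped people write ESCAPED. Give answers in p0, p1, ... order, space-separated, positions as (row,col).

Step 1: p0:(2,4)->(1,4) | p1:(0,3)->(0,2) | p2:(3,2)->(2,2)
Step 2: p0:(1,4)->(0,4) | p1:(0,2)->(0,1) | p2:(2,2)->(1,2)
Step 3: p0:(0,4)->(0,3) | p1:(0,1)->(0,0)->EXIT | p2:(1,2)->(0,2)

(0,3) ESCAPED (0,2)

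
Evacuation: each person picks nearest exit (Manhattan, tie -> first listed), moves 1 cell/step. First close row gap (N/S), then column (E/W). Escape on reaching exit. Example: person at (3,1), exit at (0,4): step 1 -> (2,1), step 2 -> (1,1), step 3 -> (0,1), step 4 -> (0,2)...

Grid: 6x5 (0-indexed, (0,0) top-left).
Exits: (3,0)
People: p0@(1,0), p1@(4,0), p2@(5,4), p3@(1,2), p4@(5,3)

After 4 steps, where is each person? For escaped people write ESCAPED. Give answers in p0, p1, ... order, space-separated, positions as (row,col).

Step 1: p0:(1,0)->(2,0) | p1:(4,0)->(3,0)->EXIT | p2:(5,4)->(4,4) | p3:(1,2)->(2,2) | p4:(5,3)->(4,3)
Step 2: p0:(2,0)->(3,0)->EXIT | p1:escaped | p2:(4,4)->(3,4) | p3:(2,2)->(3,2) | p4:(4,3)->(3,3)
Step 3: p0:escaped | p1:escaped | p2:(3,4)->(3,3) | p3:(3,2)->(3,1) | p4:(3,3)->(3,2)
Step 4: p0:escaped | p1:escaped | p2:(3,3)->(3,2) | p3:(3,1)->(3,0)->EXIT | p4:(3,2)->(3,1)

ESCAPED ESCAPED (3,2) ESCAPED (3,1)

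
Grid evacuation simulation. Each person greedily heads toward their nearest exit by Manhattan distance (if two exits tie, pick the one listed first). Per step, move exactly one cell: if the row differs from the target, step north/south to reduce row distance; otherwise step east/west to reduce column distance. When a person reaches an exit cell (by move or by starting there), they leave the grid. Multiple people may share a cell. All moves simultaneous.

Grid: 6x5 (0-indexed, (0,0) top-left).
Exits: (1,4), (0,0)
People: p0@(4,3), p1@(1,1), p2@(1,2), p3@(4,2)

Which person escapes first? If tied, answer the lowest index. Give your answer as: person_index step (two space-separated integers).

Answer: 1 2

Derivation:
Step 1: p0:(4,3)->(3,3) | p1:(1,1)->(0,1) | p2:(1,2)->(1,3) | p3:(4,2)->(3,2)
Step 2: p0:(3,3)->(2,3) | p1:(0,1)->(0,0)->EXIT | p2:(1,3)->(1,4)->EXIT | p3:(3,2)->(2,2)
Step 3: p0:(2,3)->(1,3) | p1:escaped | p2:escaped | p3:(2,2)->(1,2)
Step 4: p0:(1,3)->(1,4)->EXIT | p1:escaped | p2:escaped | p3:(1,2)->(1,3)
Step 5: p0:escaped | p1:escaped | p2:escaped | p3:(1,3)->(1,4)->EXIT
Exit steps: [4, 2, 2, 5]
First to escape: p1 at step 2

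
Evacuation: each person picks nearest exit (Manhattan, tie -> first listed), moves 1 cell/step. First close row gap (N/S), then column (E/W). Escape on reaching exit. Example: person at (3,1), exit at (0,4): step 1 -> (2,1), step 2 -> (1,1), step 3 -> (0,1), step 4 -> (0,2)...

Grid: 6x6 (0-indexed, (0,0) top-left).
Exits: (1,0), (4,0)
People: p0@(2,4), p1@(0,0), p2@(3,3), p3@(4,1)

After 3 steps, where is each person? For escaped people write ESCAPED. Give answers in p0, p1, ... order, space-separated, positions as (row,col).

Step 1: p0:(2,4)->(1,4) | p1:(0,0)->(1,0)->EXIT | p2:(3,3)->(4,3) | p3:(4,1)->(4,0)->EXIT
Step 2: p0:(1,4)->(1,3) | p1:escaped | p2:(4,3)->(4,2) | p3:escaped
Step 3: p0:(1,3)->(1,2) | p1:escaped | p2:(4,2)->(4,1) | p3:escaped

(1,2) ESCAPED (4,1) ESCAPED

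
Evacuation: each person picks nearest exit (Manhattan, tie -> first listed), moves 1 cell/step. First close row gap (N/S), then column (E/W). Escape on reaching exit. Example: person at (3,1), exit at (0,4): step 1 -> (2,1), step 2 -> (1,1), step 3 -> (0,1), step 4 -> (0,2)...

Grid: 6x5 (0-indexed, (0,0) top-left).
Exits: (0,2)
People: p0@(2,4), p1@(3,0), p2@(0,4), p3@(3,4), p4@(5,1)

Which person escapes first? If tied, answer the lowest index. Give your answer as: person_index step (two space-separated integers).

Answer: 2 2

Derivation:
Step 1: p0:(2,4)->(1,4) | p1:(3,0)->(2,0) | p2:(0,4)->(0,3) | p3:(3,4)->(2,4) | p4:(5,1)->(4,1)
Step 2: p0:(1,4)->(0,4) | p1:(2,0)->(1,0) | p2:(0,3)->(0,2)->EXIT | p3:(2,4)->(1,4) | p4:(4,1)->(3,1)
Step 3: p0:(0,4)->(0,3) | p1:(1,0)->(0,0) | p2:escaped | p3:(1,4)->(0,4) | p4:(3,1)->(2,1)
Step 4: p0:(0,3)->(0,2)->EXIT | p1:(0,0)->(0,1) | p2:escaped | p3:(0,4)->(0,3) | p4:(2,1)->(1,1)
Step 5: p0:escaped | p1:(0,1)->(0,2)->EXIT | p2:escaped | p3:(0,3)->(0,2)->EXIT | p4:(1,1)->(0,1)
Step 6: p0:escaped | p1:escaped | p2:escaped | p3:escaped | p4:(0,1)->(0,2)->EXIT
Exit steps: [4, 5, 2, 5, 6]
First to escape: p2 at step 2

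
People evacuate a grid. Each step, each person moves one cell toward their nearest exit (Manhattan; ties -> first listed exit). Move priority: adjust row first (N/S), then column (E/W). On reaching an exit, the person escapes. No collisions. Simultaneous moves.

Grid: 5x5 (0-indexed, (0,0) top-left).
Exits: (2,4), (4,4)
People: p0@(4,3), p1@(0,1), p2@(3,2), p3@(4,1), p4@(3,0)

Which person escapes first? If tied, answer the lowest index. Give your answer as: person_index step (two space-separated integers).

Answer: 0 1

Derivation:
Step 1: p0:(4,3)->(4,4)->EXIT | p1:(0,1)->(1,1) | p2:(3,2)->(2,2) | p3:(4,1)->(4,2) | p4:(3,0)->(2,0)
Step 2: p0:escaped | p1:(1,1)->(2,1) | p2:(2,2)->(2,3) | p3:(4,2)->(4,3) | p4:(2,0)->(2,1)
Step 3: p0:escaped | p1:(2,1)->(2,2) | p2:(2,3)->(2,4)->EXIT | p3:(4,3)->(4,4)->EXIT | p4:(2,1)->(2,2)
Step 4: p0:escaped | p1:(2,2)->(2,3) | p2:escaped | p3:escaped | p4:(2,2)->(2,3)
Step 5: p0:escaped | p1:(2,3)->(2,4)->EXIT | p2:escaped | p3:escaped | p4:(2,3)->(2,4)->EXIT
Exit steps: [1, 5, 3, 3, 5]
First to escape: p0 at step 1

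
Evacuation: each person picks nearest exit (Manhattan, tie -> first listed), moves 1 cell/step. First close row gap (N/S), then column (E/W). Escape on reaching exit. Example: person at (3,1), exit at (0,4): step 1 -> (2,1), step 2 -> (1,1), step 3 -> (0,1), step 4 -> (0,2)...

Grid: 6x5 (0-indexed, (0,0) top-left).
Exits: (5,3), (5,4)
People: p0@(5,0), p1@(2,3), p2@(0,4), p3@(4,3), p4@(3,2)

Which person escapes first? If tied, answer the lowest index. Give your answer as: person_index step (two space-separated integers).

Answer: 3 1

Derivation:
Step 1: p0:(5,0)->(5,1) | p1:(2,3)->(3,3) | p2:(0,4)->(1,4) | p3:(4,3)->(5,3)->EXIT | p4:(3,2)->(4,2)
Step 2: p0:(5,1)->(5,2) | p1:(3,3)->(4,3) | p2:(1,4)->(2,4) | p3:escaped | p4:(4,2)->(5,2)
Step 3: p0:(5,2)->(5,3)->EXIT | p1:(4,3)->(5,3)->EXIT | p2:(2,4)->(3,4) | p3:escaped | p4:(5,2)->(5,3)->EXIT
Step 4: p0:escaped | p1:escaped | p2:(3,4)->(4,4) | p3:escaped | p4:escaped
Step 5: p0:escaped | p1:escaped | p2:(4,4)->(5,4)->EXIT | p3:escaped | p4:escaped
Exit steps: [3, 3, 5, 1, 3]
First to escape: p3 at step 1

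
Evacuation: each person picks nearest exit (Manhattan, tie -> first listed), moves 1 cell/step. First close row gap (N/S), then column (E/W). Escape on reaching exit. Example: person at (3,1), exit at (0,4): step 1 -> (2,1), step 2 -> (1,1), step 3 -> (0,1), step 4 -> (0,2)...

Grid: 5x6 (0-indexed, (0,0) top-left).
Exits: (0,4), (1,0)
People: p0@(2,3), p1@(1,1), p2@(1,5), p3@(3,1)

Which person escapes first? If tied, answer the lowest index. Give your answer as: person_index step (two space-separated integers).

Answer: 1 1

Derivation:
Step 1: p0:(2,3)->(1,3) | p1:(1,1)->(1,0)->EXIT | p2:(1,5)->(0,5) | p3:(3,1)->(2,1)
Step 2: p0:(1,3)->(0,3) | p1:escaped | p2:(0,5)->(0,4)->EXIT | p3:(2,1)->(1,1)
Step 3: p0:(0,3)->(0,4)->EXIT | p1:escaped | p2:escaped | p3:(1,1)->(1,0)->EXIT
Exit steps: [3, 1, 2, 3]
First to escape: p1 at step 1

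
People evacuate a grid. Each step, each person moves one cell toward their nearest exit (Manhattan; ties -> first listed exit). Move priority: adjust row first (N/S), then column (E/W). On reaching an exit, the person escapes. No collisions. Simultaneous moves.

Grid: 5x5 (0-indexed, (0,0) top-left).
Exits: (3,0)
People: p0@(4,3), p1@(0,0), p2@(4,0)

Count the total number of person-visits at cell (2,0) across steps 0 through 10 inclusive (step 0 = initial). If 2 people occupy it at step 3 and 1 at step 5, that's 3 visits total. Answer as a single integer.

Step 0: p0@(4,3) p1@(0,0) p2@(4,0) -> at (2,0): 0 [-], cum=0
Step 1: p0@(3,3) p1@(1,0) p2@ESC -> at (2,0): 0 [-], cum=0
Step 2: p0@(3,2) p1@(2,0) p2@ESC -> at (2,0): 1 [p1], cum=1
Step 3: p0@(3,1) p1@ESC p2@ESC -> at (2,0): 0 [-], cum=1
Step 4: p0@ESC p1@ESC p2@ESC -> at (2,0): 0 [-], cum=1
Total visits = 1

Answer: 1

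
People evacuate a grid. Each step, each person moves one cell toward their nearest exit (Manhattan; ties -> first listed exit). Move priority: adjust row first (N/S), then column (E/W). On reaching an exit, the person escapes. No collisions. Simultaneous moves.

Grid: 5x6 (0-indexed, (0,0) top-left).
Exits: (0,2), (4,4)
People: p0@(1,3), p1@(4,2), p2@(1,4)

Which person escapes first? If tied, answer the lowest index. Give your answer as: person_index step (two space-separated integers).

Step 1: p0:(1,3)->(0,3) | p1:(4,2)->(4,3) | p2:(1,4)->(0,4)
Step 2: p0:(0,3)->(0,2)->EXIT | p1:(4,3)->(4,4)->EXIT | p2:(0,4)->(0,3)
Step 3: p0:escaped | p1:escaped | p2:(0,3)->(0,2)->EXIT
Exit steps: [2, 2, 3]
First to escape: p0 at step 2

Answer: 0 2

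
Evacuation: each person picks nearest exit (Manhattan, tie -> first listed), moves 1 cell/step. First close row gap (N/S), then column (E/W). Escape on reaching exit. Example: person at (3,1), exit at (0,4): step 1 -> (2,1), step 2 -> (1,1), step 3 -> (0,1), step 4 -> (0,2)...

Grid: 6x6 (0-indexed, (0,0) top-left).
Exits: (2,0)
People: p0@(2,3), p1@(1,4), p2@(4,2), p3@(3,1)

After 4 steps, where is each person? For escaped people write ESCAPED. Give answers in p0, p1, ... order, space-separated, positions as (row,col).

Step 1: p0:(2,3)->(2,2) | p1:(1,4)->(2,4) | p2:(4,2)->(3,2) | p3:(3,1)->(2,1)
Step 2: p0:(2,2)->(2,1) | p1:(2,4)->(2,3) | p2:(3,2)->(2,2) | p3:(2,1)->(2,0)->EXIT
Step 3: p0:(2,1)->(2,0)->EXIT | p1:(2,3)->(2,2) | p2:(2,2)->(2,1) | p3:escaped
Step 4: p0:escaped | p1:(2,2)->(2,1) | p2:(2,1)->(2,0)->EXIT | p3:escaped

ESCAPED (2,1) ESCAPED ESCAPED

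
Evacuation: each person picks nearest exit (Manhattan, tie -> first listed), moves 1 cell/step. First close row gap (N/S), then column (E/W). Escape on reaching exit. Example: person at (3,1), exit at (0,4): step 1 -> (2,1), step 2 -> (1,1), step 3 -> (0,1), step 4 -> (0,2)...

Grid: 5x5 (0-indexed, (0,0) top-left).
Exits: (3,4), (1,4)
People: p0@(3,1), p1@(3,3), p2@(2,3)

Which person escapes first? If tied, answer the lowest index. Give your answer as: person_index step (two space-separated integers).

Answer: 1 1

Derivation:
Step 1: p0:(3,1)->(3,2) | p1:(3,3)->(3,4)->EXIT | p2:(2,3)->(3,3)
Step 2: p0:(3,2)->(3,3) | p1:escaped | p2:(3,3)->(3,4)->EXIT
Step 3: p0:(3,3)->(3,4)->EXIT | p1:escaped | p2:escaped
Exit steps: [3, 1, 2]
First to escape: p1 at step 1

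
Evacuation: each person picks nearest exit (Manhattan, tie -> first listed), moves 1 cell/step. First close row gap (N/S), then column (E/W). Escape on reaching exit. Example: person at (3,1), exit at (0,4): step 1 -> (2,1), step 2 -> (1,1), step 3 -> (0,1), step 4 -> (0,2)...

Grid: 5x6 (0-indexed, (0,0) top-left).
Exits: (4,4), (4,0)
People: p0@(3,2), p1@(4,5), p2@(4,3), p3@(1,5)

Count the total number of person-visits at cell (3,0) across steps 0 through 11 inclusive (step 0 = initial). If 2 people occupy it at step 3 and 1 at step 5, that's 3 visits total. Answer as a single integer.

Step 0: p0@(3,2) p1@(4,5) p2@(4,3) p3@(1,5) -> at (3,0): 0 [-], cum=0
Step 1: p0@(4,2) p1@ESC p2@ESC p3@(2,5) -> at (3,0): 0 [-], cum=0
Step 2: p0@(4,3) p1@ESC p2@ESC p3@(3,5) -> at (3,0): 0 [-], cum=0
Step 3: p0@ESC p1@ESC p2@ESC p3@(4,5) -> at (3,0): 0 [-], cum=0
Step 4: p0@ESC p1@ESC p2@ESC p3@ESC -> at (3,0): 0 [-], cum=0
Total visits = 0

Answer: 0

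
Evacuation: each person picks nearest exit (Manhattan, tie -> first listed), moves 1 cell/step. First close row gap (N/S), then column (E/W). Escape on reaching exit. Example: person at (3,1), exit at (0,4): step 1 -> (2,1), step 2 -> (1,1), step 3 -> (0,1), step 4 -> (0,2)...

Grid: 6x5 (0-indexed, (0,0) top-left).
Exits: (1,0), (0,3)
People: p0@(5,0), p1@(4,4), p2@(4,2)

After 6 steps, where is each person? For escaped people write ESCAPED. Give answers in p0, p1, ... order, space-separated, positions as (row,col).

Step 1: p0:(5,0)->(4,0) | p1:(4,4)->(3,4) | p2:(4,2)->(3,2)
Step 2: p0:(4,0)->(3,0) | p1:(3,4)->(2,4) | p2:(3,2)->(2,2)
Step 3: p0:(3,0)->(2,0) | p1:(2,4)->(1,4) | p2:(2,2)->(1,2)
Step 4: p0:(2,0)->(1,0)->EXIT | p1:(1,4)->(0,4) | p2:(1,2)->(1,1)
Step 5: p0:escaped | p1:(0,4)->(0,3)->EXIT | p2:(1,1)->(1,0)->EXIT

ESCAPED ESCAPED ESCAPED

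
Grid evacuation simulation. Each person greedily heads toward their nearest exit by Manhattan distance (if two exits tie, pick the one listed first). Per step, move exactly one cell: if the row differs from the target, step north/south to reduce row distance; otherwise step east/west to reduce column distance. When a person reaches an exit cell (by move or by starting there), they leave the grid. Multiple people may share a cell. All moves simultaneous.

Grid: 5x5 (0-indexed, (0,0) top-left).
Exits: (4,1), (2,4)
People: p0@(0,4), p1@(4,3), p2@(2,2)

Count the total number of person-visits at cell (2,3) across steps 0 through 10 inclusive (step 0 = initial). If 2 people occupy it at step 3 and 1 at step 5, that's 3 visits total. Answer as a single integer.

Answer: 1

Derivation:
Step 0: p0@(0,4) p1@(4,3) p2@(2,2) -> at (2,3): 0 [-], cum=0
Step 1: p0@(1,4) p1@(4,2) p2@(2,3) -> at (2,3): 1 [p2], cum=1
Step 2: p0@ESC p1@ESC p2@ESC -> at (2,3): 0 [-], cum=1
Total visits = 1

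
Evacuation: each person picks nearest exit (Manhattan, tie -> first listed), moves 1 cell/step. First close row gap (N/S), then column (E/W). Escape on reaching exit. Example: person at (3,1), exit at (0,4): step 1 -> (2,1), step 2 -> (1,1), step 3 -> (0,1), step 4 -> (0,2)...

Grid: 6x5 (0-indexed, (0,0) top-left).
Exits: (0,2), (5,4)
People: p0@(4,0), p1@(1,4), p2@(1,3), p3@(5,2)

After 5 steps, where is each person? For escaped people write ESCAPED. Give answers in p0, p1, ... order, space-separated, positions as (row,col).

Step 1: p0:(4,0)->(5,0) | p1:(1,4)->(0,4) | p2:(1,3)->(0,3) | p3:(5,2)->(5,3)
Step 2: p0:(5,0)->(5,1) | p1:(0,4)->(0,3) | p2:(0,3)->(0,2)->EXIT | p3:(5,3)->(5,4)->EXIT
Step 3: p0:(5,1)->(5,2) | p1:(0,3)->(0,2)->EXIT | p2:escaped | p3:escaped
Step 4: p0:(5,2)->(5,3) | p1:escaped | p2:escaped | p3:escaped
Step 5: p0:(5,3)->(5,4)->EXIT | p1:escaped | p2:escaped | p3:escaped

ESCAPED ESCAPED ESCAPED ESCAPED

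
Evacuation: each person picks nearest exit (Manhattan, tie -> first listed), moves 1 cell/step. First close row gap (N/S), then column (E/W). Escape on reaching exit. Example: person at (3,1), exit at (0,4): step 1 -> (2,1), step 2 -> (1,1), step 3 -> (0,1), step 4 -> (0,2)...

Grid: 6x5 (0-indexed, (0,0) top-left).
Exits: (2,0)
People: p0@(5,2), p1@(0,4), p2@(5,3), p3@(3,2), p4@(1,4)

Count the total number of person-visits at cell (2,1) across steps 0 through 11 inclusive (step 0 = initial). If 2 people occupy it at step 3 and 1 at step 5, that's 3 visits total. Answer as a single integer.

Answer: 5

Derivation:
Step 0: p0@(5,2) p1@(0,4) p2@(5,3) p3@(3,2) p4@(1,4) -> at (2,1): 0 [-], cum=0
Step 1: p0@(4,2) p1@(1,4) p2@(4,3) p3@(2,2) p4@(2,4) -> at (2,1): 0 [-], cum=0
Step 2: p0@(3,2) p1@(2,4) p2@(3,3) p3@(2,1) p4@(2,3) -> at (2,1): 1 [p3], cum=1
Step 3: p0@(2,2) p1@(2,3) p2@(2,3) p3@ESC p4@(2,2) -> at (2,1): 0 [-], cum=1
Step 4: p0@(2,1) p1@(2,2) p2@(2,2) p3@ESC p4@(2,1) -> at (2,1): 2 [p0,p4], cum=3
Step 5: p0@ESC p1@(2,1) p2@(2,1) p3@ESC p4@ESC -> at (2,1): 2 [p1,p2], cum=5
Step 6: p0@ESC p1@ESC p2@ESC p3@ESC p4@ESC -> at (2,1): 0 [-], cum=5
Total visits = 5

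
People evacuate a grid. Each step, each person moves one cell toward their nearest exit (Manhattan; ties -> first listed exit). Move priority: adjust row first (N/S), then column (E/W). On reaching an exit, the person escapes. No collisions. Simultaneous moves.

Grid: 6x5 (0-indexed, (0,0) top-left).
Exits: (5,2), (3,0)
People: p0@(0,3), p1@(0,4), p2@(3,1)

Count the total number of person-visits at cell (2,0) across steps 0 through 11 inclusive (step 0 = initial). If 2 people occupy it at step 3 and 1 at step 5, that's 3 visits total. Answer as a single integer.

Step 0: p0@(0,3) p1@(0,4) p2@(3,1) -> at (2,0): 0 [-], cum=0
Step 1: p0@(1,3) p1@(1,4) p2@ESC -> at (2,0): 0 [-], cum=0
Step 2: p0@(2,3) p1@(2,4) p2@ESC -> at (2,0): 0 [-], cum=0
Step 3: p0@(3,3) p1@(3,4) p2@ESC -> at (2,0): 0 [-], cum=0
Step 4: p0@(4,3) p1@(4,4) p2@ESC -> at (2,0): 0 [-], cum=0
Step 5: p0@(5,3) p1@(5,4) p2@ESC -> at (2,0): 0 [-], cum=0
Step 6: p0@ESC p1@(5,3) p2@ESC -> at (2,0): 0 [-], cum=0
Step 7: p0@ESC p1@ESC p2@ESC -> at (2,0): 0 [-], cum=0
Total visits = 0

Answer: 0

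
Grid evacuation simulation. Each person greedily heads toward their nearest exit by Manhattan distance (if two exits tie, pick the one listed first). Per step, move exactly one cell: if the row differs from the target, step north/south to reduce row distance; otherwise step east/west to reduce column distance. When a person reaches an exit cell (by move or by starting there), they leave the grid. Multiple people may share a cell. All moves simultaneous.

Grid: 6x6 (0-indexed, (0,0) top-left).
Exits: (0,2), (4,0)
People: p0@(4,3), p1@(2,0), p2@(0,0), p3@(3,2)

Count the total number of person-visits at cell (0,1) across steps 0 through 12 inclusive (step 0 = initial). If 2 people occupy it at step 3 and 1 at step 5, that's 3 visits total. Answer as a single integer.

Answer: 1

Derivation:
Step 0: p0@(4,3) p1@(2,0) p2@(0,0) p3@(3,2) -> at (0,1): 0 [-], cum=0
Step 1: p0@(4,2) p1@(3,0) p2@(0,1) p3@(2,2) -> at (0,1): 1 [p2], cum=1
Step 2: p0@(4,1) p1@ESC p2@ESC p3@(1,2) -> at (0,1): 0 [-], cum=1
Step 3: p0@ESC p1@ESC p2@ESC p3@ESC -> at (0,1): 0 [-], cum=1
Total visits = 1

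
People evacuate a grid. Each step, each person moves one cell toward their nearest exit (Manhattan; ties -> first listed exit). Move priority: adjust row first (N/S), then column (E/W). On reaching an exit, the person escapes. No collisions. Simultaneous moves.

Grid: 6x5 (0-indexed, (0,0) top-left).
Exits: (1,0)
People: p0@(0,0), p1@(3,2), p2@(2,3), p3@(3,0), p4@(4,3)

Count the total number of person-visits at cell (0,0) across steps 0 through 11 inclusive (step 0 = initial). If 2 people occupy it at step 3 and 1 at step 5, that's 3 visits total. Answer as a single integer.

Answer: 1

Derivation:
Step 0: p0@(0,0) p1@(3,2) p2@(2,3) p3@(3,0) p4@(4,3) -> at (0,0): 1 [p0], cum=1
Step 1: p0@ESC p1@(2,2) p2@(1,3) p3@(2,0) p4@(3,3) -> at (0,0): 0 [-], cum=1
Step 2: p0@ESC p1@(1,2) p2@(1,2) p3@ESC p4@(2,3) -> at (0,0): 0 [-], cum=1
Step 3: p0@ESC p1@(1,1) p2@(1,1) p3@ESC p4@(1,3) -> at (0,0): 0 [-], cum=1
Step 4: p0@ESC p1@ESC p2@ESC p3@ESC p4@(1,2) -> at (0,0): 0 [-], cum=1
Step 5: p0@ESC p1@ESC p2@ESC p3@ESC p4@(1,1) -> at (0,0): 0 [-], cum=1
Step 6: p0@ESC p1@ESC p2@ESC p3@ESC p4@ESC -> at (0,0): 0 [-], cum=1
Total visits = 1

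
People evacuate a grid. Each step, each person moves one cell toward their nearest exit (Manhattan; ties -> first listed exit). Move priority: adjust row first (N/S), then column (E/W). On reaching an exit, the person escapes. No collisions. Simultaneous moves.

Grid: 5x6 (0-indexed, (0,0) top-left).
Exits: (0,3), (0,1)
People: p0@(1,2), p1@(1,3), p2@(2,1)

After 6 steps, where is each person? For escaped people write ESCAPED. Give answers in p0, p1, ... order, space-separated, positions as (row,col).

Step 1: p0:(1,2)->(0,2) | p1:(1,3)->(0,3)->EXIT | p2:(2,1)->(1,1)
Step 2: p0:(0,2)->(0,3)->EXIT | p1:escaped | p2:(1,1)->(0,1)->EXIT

ESCAPED ESCAPED ESCAPED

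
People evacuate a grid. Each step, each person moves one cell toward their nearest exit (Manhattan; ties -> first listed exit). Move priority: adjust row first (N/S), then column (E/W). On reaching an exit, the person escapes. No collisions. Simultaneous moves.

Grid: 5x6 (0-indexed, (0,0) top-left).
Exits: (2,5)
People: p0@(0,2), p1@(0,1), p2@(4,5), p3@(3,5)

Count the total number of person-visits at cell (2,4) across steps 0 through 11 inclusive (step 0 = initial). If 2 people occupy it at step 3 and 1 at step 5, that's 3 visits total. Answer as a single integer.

Step 0: p0@(0,2) p1@(0,1) p2@(4,5) p3@(3,5) -> at (2,4): 0 [-], cum=0
Step 1: p0@(1,2) p1@(1,1) p2@(3,5) p3@ESC -> at (2,4): 0 [-], cum=0
Step 2: p0@(2,2) p1@(2,1) p2@ESC p3@ESC -> at (2,4): 0 [-], cum=0
Step 3: p0@(2,3) p1@(2,2) p2@ESC p3@ESC -> at (2,4): 0 [-], cum=0
Step 4: p0@(2,4) p1@(2,3) p2@ESC p3@ESC -> at (2,4): 1 [p0], cum=1
Step 5: p0@ESC p1@(2,4) p2@ESC p3@ESC -> at (2,4): 1 [p1], cum=2
Step 6: p0@ESC p1@ESC p2@ESC p3@ESC -> at (2,4): 0 [-], cum=2
Total visits = 2

Answer: 2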